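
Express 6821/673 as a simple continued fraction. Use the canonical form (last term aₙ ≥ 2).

6821 = 10×673 + 91
673 = 7×91 + 36
91 = 2×36 + 19
36 = 1×19 + 17
19 = 1×17 + 2
17 = 8×2 + 1
2 = 2×1 + 0  (stop)
So 6821/673 = [10; 7, 2, 1, 1, 8, 2].

[10; 7, 2, 1, 1, 8, 2]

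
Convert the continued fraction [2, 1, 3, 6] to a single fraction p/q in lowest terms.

Using pₖ = aₖpₖ₋₁ + pₖ₋₂ and qₖ = aₖqₖ₋₁ + qₖ₋₂:
  k=0: a=2, p=2, q=1
  k=1: a=1, p=3, q=1
  k=2: a=3, p=11, q=4
  k=3: a=6, p=69, q=25

69/25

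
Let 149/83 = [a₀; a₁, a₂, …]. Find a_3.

1

149 = 1·83 + 66   →  a_0 = 1
83 = 1·66 + 17   →  a_1 = 1
66 = 3·17 + 15   →  a_2 = 3
17 = 1·15 + 2   →  a_3 = 1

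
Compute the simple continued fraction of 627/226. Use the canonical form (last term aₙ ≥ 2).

[2; 1, 3, 2, 3, 7]

627 = 2·226 + 175
226 = 1·175 + 51
175 = 3·51 + 22
51 = 2·22 + 7
22 = 3·7 + 1
7 = 7·1 + 0  (stop)
So 627/226 = [2; 1, 3, 2, 3, 7].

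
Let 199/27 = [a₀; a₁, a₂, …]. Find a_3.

199 = 7·27 + 10   →  a_0 = 7
27 = 2·10 + 7   →  a_1 = 2
10 = 1·7 + 3   →  a_2 = 1
7 = 2·3 + 1   →  a_3 = 2

2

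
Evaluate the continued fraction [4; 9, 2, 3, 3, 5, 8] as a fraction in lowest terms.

Using pₖ = aₖpₖ₋₁ + pₖ₋₂ and qₖ = aₖqₖ₋₁ + qₖ₋₂:
  k=0: a=4, p=4, q=1
  k=1: a=9, p=37, q=9
  k=2: a=2, p=78, q=19
  k=3: a=3, p=271, q=66
  k=4: a=3, p=891, q=217
  k=5: a=5, p=4726, q=1151
  k=6: a=8, p=38699, q=9425

38699/9425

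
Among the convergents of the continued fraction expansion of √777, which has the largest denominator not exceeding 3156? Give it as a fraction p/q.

√777 = [27; 1, 6, 1, 54, …] (period length 4).
Convergents:
  p_0/q_0 = 27/1
  p_1/q_1 = 28/1
  p_2/q_2 = 195/7
  p_3/q_3 = 223/8
  p_4/q_4 = 12237/439
  p_5/q_5 = 12460/447
  p_6/q_6 = 86997/3121
  p_7/q_7 = 99457/3568
q_6 = 3121 ≤ 3156 < 3568 = q_7, so the answer is 86997/3121.

86997/3121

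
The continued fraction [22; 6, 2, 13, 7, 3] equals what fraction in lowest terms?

86158/3889

Using pₖ = aₖpₖ₋₁ + pₖ₋₂ and qₖ = aₖqₖ₋₁ + qₖ₋₂:
  k=0: a=22, p=22, q=1
  k=1: a=6, p=133, q=6
  k=2: a=2, p=288, q=13
  k=3: a=13, p=3877, q=175
  k=4: a=7, p=27427, q=1238
  k=5: a=3, p=86158, q=3889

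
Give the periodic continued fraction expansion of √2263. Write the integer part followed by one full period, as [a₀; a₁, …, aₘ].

[47; 1, 1, 3, 47, 3, 1, 1, 94]

a₀ = ⌊√2263⌋ = 47.
With m₀=0, d₀=1 and mₖ₊₁ = dₖaₖ − mₖ, dₖ₊₁ = (n − mₖ₊₁²)/dₖ, aₖ₊₁ = ⌊(a₀+mₖ₊₁)/dₖ₊₁⌋:
  k=1: m=47, d=54, a=1
  k=2: m=7, d=41, a=1
  k=3: m=34, d=27, a=3
  k=4: m=47, d=2, a=47
  k=5: m=47, d=27, a=3
  k=6: m=34, d=41, a=1
  k=7: m=7, d=54, a=1
  k=8: m=47, d=1, a=94
d=1 and a=2a₀=94 at k=8, so the next step gives (m, d) = (47, 54) again — its k=1 value — and the period has length 8.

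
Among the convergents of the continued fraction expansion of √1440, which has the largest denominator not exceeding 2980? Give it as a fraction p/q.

54758/1443

√1440 = [37; 1, 17, 1, 74, …] (period length 4).
Convergents:
  p_0/q_0 = 37/1
  p_1/q_1 = 38/1
  p_2/q_2 = 683/18
  p_3/q_3 = 721/19
  p_4/q_4 = 54037/1424
  p_5/q_5 = 54758/1443
  p_6/q_6 = 984923/25955
q_5 = 1443 ≤ 2980 < 25955 = q_6, so the answer is 54758/1443.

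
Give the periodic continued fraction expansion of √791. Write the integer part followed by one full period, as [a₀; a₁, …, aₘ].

a₀ = ⌊√791⌋ = 28.
With m₀=0, d₀=1 and mₖ₊₁ = dₖaₖ − mₖ, dₖ₊₁ = (n − mₖ₊₁²)/dₖ, aₖ₊₁ = ⌊(a₀+mₖ₊₁)/dₖ₊₁⌋:
  k=1: m=28, d=7, a=8
  k=2: m=28, d=1, a=56
d=1 and a=2a₀=56 at k=2, so the next step gives (m, d) = (28, 7) again — its k=1 value — and the period has length 2.

[28; 8, 56]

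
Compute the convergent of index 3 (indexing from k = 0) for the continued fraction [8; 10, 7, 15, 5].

Using pₖ = aₖpₖ₋₁ + pₖ₋₂, qₖ = aₖqₖ₋₁ + qₖ₋₂ (with p₋₁=1, p₋₂=0, q₋₁=0, q₋₂=1):
  k=0: a=8, p=8, q=1
  k=1: a=10, p=81, q=10
  k=2: a=7, p=575, q=71
  k=3: a=15, p=8706, q=1075

8706/1075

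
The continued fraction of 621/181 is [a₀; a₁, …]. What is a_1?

621 = 3·181 + 78   →  a_0 = 3
181 = 2·78 + 25   →  a_1 = 2

2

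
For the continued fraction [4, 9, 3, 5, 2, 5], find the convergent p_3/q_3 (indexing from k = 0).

Using pₖ = aₖpₖ₋₁ + pₖ₋₂, qₖ = aₖqₖ₋₁ + qₖ₋₂ (with p₋₁=1, p₋₂=0, q₋₁=0, q₋₂=1):
  k=0: a=4, p=4, q=1
  k=1: a=9, p=37, q=9
  k=2: a=3, p=115, q=28
  k=3: a=5, p=612, q=149

612/149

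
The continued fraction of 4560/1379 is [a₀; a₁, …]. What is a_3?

1

4560 = 3·1379 + 423   →  a_0 = 3
1379 = 3·423 + 110   →  a_1 = 3
423 = 3·110 + 93   →  a_2 = 3
110 = 1·93 + 17   →  a_3 = 1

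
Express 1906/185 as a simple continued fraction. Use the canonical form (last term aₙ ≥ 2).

[10; 3, 3, 3, 2, 2]

1906 = 10×185 + 56
185 = 3×56 + 17
56 = 3×17 + 5
17 = 3×5 + 2
5 = 2×2 + 1
2 = 2×1 + 0  (stop)
So 1906/185 = [10; 3, 3, 3, 2, 2].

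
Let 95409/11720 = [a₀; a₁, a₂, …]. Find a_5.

95409 = 8·11720 + 1649   →  a_0 = 8
11720 = 7·1649 + 177   →  a_1 = 7
1649 = 9·177 + 56   →  a_2 = 9
177 = 3·56 + 9   →  a_3 = 3
56 = 6·9 + 2   →  a_4 = 6
9 = 4·2 + 1   →  a_5 = 4

4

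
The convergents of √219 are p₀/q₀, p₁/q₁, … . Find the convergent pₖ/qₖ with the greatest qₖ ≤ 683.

8746/591

√219 = [14; 1, 3, 1, 28, …] (period length 4).
Convergents:
  p_0/q_0 = 14/1
  p_1/q_1 = 15/1
  p_2/q_2 = 59/4
  p_3/q_3 = 74/5
  p_4/q_4 = 2131/144
  p_5/q_5 = 2205/149
  p_6/q_6 = 8746/591
  p_7/q_7 = 10951/740
q_6 = 591 ≤ 683 < 740 = q_7, so the answer is 8746/591.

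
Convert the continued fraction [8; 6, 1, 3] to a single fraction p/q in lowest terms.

Using pₖ = aₖpₖ₋₁ + pₖ₋₂ and qₖ = aₖqₖ₋₁ + qₖ₋₂:
  k=0: a=8, p=8, q=1
  k=1: a=6, p=49, q=6
  k=2: a=1, p=57, q=7
  k=3: a=3, p=220, q=27

220/27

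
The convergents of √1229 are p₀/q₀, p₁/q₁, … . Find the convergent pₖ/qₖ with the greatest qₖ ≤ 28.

631/18

√1229 = [35; 17, 1, 1, 17, 70, …] (period length 5).
Convergents:
  p_0/q_0 = 35/1
  p_1/q_1 = 596/17
  p_2/q_2 = 631/18
  p_3/q_3 = 1227/35
q_2 = 18 ≤ 28 < 35 = q_3, so the answer is 631/18.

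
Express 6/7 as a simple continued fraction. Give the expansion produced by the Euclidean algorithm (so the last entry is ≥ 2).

[0; 1, 6]

6 = 0*7 + 6
7 = 1*6 + 1
6 = 6*1 + 0  (stop)
So 6/7 = [0; 1, 6].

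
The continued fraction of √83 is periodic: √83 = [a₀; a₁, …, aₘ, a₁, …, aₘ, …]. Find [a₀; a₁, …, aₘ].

a₀ = ⌊√83⌋ = 9.

[9; 9, 18]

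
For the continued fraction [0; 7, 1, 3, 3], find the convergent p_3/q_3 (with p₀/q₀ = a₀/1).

4/31

Using pₖ = aₖpₖ₋₁ + pₖ₋₂, qₖ = aₖqₖ₋₁ + qₖ₋₂ (with p₋₁=1, p₋₂=0, q₋₁=0, q₋₂=1):
  k=0: a=0, p=0, q=1
  k=1: a=7, p=1, q=7
  k=2: a=1, p=1, q=8
  k=3: a=3, p=4, q=31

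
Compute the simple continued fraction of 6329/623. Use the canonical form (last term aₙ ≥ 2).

6329 = 10×623 + 99
623 = 6×99 + 29
99 = 3×29 + 12
29 = 2×12 + 5
12 = 2×5 + 2
5 = 2×2 + 1
2 = 2×1 + 0  (stop)
So 6329/623 = [10; 6, 3, 2, 2, 2, 2].

[10; 6, 3, 2, 2, 2, 2]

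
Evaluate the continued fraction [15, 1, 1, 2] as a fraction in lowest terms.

Fold from the inside: start with 2/1.
  1 + 1/2 = 3/2
  1 + 2/3 = 5/3
  15 + 3/5 = 78/5

78/5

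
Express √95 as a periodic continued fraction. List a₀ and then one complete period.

a₀ = ⌊√95⌋ = 9.
With m₀=0, d₀=1 and mₖ₊₁ = dₖaₖ − mₖ, dₖ₊₁ = (n − mₖ₊₁²)/dₖ, aₖ₊₁ = ⌊(a₀+mₖ₊₁)/dₖ₊₁⌋:
  k=1: m=9, d=14, a=1
  k=2: m=5, d=5, a=2
  k=3: m=5, d=14, a=1
  k=4: m=9, d=1, a=18
d=1 and a=2a₀=18 at k=4, so the next step gives (m, d) = (9, 14) again — its k=1 value — and the period has length 4.

[9; 1, 2, 1, 18]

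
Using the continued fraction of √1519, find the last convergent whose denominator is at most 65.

√1519 = [38; 1, 37, 1, 76, …] (period length 4).
Convergents:
  p_0/q_0 = 38/1
  p_1/q_1 = 39/1
  p_2/q_2 = 1481/38
  p_3/q_3 = 1520/39
  p_4/q_4 = 117001/3002
q_3 = 39 ≤ 65 < 3002 = q_4, so the answer is 1520/39.

1520/39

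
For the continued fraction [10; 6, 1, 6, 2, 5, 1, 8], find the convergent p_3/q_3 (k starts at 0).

487/48

Using pₖ = aₖpₖ₋₁ + pₖ₋₂, qₖ = aₖqₖ₋₁ + qₖ₋₂ (with p₋₁=1, p₋₂=0, q₋₁=0, q₋₂=1):
  k=0: a=10, p=10, q=1
  k=1: a=6, p=61, q=6
  k=2: a=1, p=71, q=7
  k=3: a=6, p=487, q=48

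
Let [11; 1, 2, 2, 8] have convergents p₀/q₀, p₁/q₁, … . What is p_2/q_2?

35/3

Using pₖ = aₖpₖ₋₁ + pₖ₋₂, qₖ = aₖqₖ₋₁ + qₖ₋₂ (with p₋₁=1, p₋₂=0, q₋₁=0, q₋₂=1):
  k=0: a=11, p=11, q=1
  k=1: a=1, p=12, q=1
  k=2: a=2, p=35, q=3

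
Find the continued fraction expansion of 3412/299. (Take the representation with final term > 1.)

3412 = 11×299 + 123
299 = 2×123 + 53
123 = 2×53 + 17
53 = 3×17 + 2
17 = 8×2 + 1
2 = 2×1 + 0  (stop)
So 3412/299 = [11; 2, 2, 3, 8, 2].

[11; 2, 2, 3, 8, 2]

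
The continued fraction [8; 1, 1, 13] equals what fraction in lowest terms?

Using pₖ = aₖpₖ₋₁ + pₖ₋₂ and qₖ = aₖqₖ₋₁ + qₖ₋₂:
  k=0: a=8, p=8, q=1
  k=1: a=1, p=9, q=1
  k=2: a=1, p=17, q=2
  k=3: a=13, p=230, q=27

230/27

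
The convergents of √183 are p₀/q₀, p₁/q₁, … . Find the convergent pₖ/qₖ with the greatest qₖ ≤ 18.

230/17

√183 = [13; 1, 1, 8, 1, 1, 26, …] (period length 6).
Convergents:
  p_0/q_0 = 13/1
  p_1/q_1 = 14/1
  p_2/q_2 = 27/2
  p_3/q_3 = 230/17
  p_4/q_4 = 257/19
q_3 = 17 ≤ 18 < 19 = q_4, so the answer is 230/17.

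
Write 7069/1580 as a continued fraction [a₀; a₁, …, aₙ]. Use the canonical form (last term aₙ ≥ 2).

[4; 2, 9, 7, 2, 5]

7069 = 4*1580 + 749
1580 = 2*749 + 82
749 = 9*82 + 11
82 = 7*11 + 5
11 = 2*5 + 1
5 = 5*1 + 0  (stop)
So 7069/1580 = [4; 2, 9, 7, 2, 5].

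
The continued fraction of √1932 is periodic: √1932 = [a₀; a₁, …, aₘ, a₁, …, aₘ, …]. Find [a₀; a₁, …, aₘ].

[43; 1, 20, 1, 86]

a₀ = ⌊√1932⌋ = 43.
With m₀=0, d₀=1 and mₖ₊₁ = dₖaₖ − mₖ, dₖ₊₁ = (n − mₖ₊₁²)/dₖ, aₖ₊₁ = ⌊(a₀+mₖ₊₁)/dₖ₊₁⌋:
  k=1: m=43, d=83, a=1
  k=2: m=40, d=4, a=20
  k=3: m=40, d=83, a=1
  k=4: m=43, d=1, a=86
d=1 and a=2a₀=86 at k=4, so the next step gives (m, d) = (43, 83) again — its k=1 value — and the period has length 4.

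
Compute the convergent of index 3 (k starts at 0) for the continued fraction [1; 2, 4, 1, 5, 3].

Using pₖ = aₖpₖ₋₁ + pₖ₋₂, qₖ = aₖqₖ₋₁ + qₖ₋₂ (with p₋₁=1, p₋₂=0, q₋₁=0, q₋₂=1):
  k=0: a=1, p=1, q=1
  k=1: a=2, p=3, q=2
  k=2: a=4, p=13, q=9
  k=3: a=1, p=16, q=11

16/11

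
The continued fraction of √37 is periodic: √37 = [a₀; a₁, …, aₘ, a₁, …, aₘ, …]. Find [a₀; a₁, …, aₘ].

a₀ = ⌊√37⌋ = 6.
With m₀=0, d₀=1 and mₖ₊₁ = dₖaₖ − mₖ, dₖ₊₁ = (n − mₖ₊₁²)/dₖ, aₖ₊₁ = ⌊(a₀+mₖ₊₁)/dₖ₊₁⌋:
  k=1: m=6, d=1, a=12
d=1 and a=2a₀=12 at k=1, so the next step gives (m, d) = (6, 1) again — its k=1 value — and the period has length 1.

[6; 12]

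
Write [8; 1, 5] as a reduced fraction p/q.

53/6

Fold from the inside: start with 5/1.
  1 + 1/5 = 6/5
  8 + 5/6 = 53/6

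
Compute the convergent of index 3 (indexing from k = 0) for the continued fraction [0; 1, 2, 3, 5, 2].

7/10

Using pₖ = aₖpₖ₋₁ + pₖ₋₂, qₖ = aₖqₖ₋₁ + qₖ₋₂ (with p₋₁=1, p₋₂=0, q₋₁=0, q₋₂=1):
  k=0: a=0, p=0, q=1
  k=1: a=1, p=1, q=1
  k=2: a=2, p=2, q=3
  k=3: a=3, p=7, q=10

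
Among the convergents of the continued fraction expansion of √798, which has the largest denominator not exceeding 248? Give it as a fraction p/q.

6356/225

√798 = [28; 4, 56, …] (period length 2).
Convergents:
  p_0/q_0 = 28/1
  p_1/q_1 = 113/4
  p_2/q_2 = 6356/225
  p_3/q_3 = 25537/904
q_2 = 225 ≤ 248 < 904 = q_3, so the answer is 6356/225.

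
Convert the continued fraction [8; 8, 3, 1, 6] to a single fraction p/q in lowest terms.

1811/223

Fold from the inside: start with 6/1.
  1 + 1/6 = 7/6
  3 + 6/7 = 27/7
  8 + 7/27 = 223/27
  8 + 27/223 = 1811/223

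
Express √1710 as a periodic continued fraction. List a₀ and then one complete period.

[41; 2, 1, 5, 4, 5, 1, 2, 82]

a₀ = ⌊√1710⌋ = 41.
With m₀=0, d₀=1 and mₖ₊₁ = dₖaₖ − mₖ, dₖ₊₁ = (n − mₖ₊₁²)/dₖ, aₖ₊₁ = ⌊(a₀+mₖ₊₁)/dₖ₊₁⌋:
  k=1: m=41, d=29, a=2
  k=2: m=17, d=49, a=1
  k=3: m=32, d=14, a=5
  k=4: m=38, d=19, a=4
  k=5: m=38, d=14, a=5
  k=6: m=32, d=49, a=1
  k=7: m=17, d=29, a=2
  k=8: m=41, d=1, a=82
d=1 and a=2a₀=82 at k=8, so the next step gives (m, d) = (41, 29) again — its k=1 value — and the period has length 8.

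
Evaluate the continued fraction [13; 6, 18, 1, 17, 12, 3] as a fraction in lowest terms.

1009943/76713

Fold from the inside: start with 3/1.
  12 + 1/3 = 37/3
  17 + 3/37 = 632/37
  1 + 37/632 = 669/632
  18 + 632/669 = 12674/669
  6 + 669/12674 = 76713/12674
  13 + 12674/76713 = 1009943/76713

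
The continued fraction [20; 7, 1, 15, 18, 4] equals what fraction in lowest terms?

Using pₖ = aₖpₖ₋₁ + pₖ₋₂ and qₖ = aₖqₖ₋₁ + qₖ₋₂:
  k=0: a=20, p=20, q=1
  k=1: a=7, p=141, q=7
  k=2: a=1, p=161, q=8
  k=3: a=15, p=2556, q=127
  k=4: a=18, p=46169, q=2294
  k=5: a=4, p=187232, q=9303

187232/9303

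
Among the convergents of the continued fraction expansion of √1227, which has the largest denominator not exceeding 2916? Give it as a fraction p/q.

√1227 = [35; 35, 70, …] (period length 2).
Convergents:
  p_0/q_0 = 35/1
  p_1/q_1 = 1226/35
  p_2/q_2 = 85855/2451
  p_3/q_3 = 3006151/85820
q_2 = 2451 ≤ 2916 < 85820 = q_3, so the answer is 85855/2451.

85855/2451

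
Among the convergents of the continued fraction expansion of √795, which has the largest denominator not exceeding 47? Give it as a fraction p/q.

1297/46

√795 = [28; 5, 9, 5, 56, …] (period length 4).
Convergents:
  p_0/q_0 = 28/1
  p_1/q_1 = 141/5
  p_2/q_2 = 1297/46
  p_3/q_3 = 6626/235
q_2 = 46 ≤ 47 < 235 = q_3, so the answer is 1297/46.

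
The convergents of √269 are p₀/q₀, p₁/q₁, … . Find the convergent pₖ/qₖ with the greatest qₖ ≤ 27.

82/5

√269 = [16; 2, 2, 32, …] (period length 3).
Convergents:
  p_0/q_0 = 16/1
  p_1/q_1 = 33/2
  p_2/q_2 = 82/5
  p_3/q_3 = 2657/162
q_2 = 5 ≤ 27 < 162 = q_3, so the answer is 82/5.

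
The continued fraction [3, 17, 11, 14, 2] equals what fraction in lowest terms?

Using pₖ = aₖpₖ₋₁ + pₖ₋₂ and qₖ = aₖqₖ₋₁ + qₖ₋₂:
  k=0: a=3, p=3, q=1
  k=1: a=17, p=52, q=17
  k=2: a=11, p=575, q=188
  k=3: a=14, p=8102, q=2649
  k=4: a=2, p=16779, q=5486

16779/5486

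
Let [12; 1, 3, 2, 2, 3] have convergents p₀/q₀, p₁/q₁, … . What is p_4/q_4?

Using pₖ = aₖpₖ₋₁ + pₖ₋₂, qₖ = aₖqₖ₋₁ + qₖ₋₂ (with p₋₁=1, p₋₂=0, q₋₁=0, q₋₂=1):
  k=0: a=12, p=12, q=1
  k=1: a=1, p=13, q=1
  k=2: a=3, p=51, q=4
  k=3: a=2, p=115, q=9
  k=4: a=2, p=281, q=22

281/22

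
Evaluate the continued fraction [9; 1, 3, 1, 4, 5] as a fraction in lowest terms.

Fold from the inside: start with 5/1.
  4 + 1/5 = 21/5
  1 + 5/21 = 26/21
  3 + 21/26 = 99/26
  1 + 26/99 = 125/99
  9 + 99/125 = 1224/125

1224/125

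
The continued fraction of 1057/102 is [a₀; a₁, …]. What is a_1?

2

1057 = 10·102 + 37   →  a_0 = 10
102 = 2·37 + 28   →  a_1 = 2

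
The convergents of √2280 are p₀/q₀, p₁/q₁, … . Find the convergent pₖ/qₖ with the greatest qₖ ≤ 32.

191/4

√2280 = [47; 1, 2, 1, 94, …] (period length 4).
Convergents:
  p_0/q_0 = 47/1
  p_1/q_1 = 48/1
  p_2/q_2 = 143/3
  p_3/q_3 = 191/4
  p_4/q_4 = 18097/379
q_3 = 4 ≤ 32 < 379 = q_4, so the answer is 191/4.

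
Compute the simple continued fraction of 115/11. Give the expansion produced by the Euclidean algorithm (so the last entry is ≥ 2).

[10; 2, 5]

115 = 10×11 + 5
11 = 2×5 + 1
5 = 5×1 + 0  (stop)
So 115/11 = [10; 2, 5].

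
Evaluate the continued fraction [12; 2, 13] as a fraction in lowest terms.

Fold from the inside: start with 13/1.
  2 + 1/13 = 27/13
  12 + 13/27 = 337/27

337/27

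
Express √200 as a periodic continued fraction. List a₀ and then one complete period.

[14; 7, 28]

a₀ = ⌊√200⌋ = 14.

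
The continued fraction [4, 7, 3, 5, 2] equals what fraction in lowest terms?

Fold from the inside: start with 2/1.
  5 + 1/2 = 11/2
  3 + 2/11 = 35/11
  7 + 11/35 = 256/35
  4 + 35/256 = 1059/256

1059/256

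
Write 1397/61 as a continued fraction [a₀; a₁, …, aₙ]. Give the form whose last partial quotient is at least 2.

1397 = 22*61 + 55
61 = 1*55 + 6
55 = 9*6 + 1
6 = 6*1 + 0  (stop)
So 1397/61 = [22; 1, 9, 6].

[22; 1, 9, 6]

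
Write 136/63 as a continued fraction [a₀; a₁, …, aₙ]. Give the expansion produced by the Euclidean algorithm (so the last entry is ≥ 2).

[2; 6, 3, 3]

136 = 2×63 + 10
63 = 6×10 + 3
10 = 3×3 + 1
3 = 3×1 + 0  (stop)
So 136/63 = [2; 6, 3, 3].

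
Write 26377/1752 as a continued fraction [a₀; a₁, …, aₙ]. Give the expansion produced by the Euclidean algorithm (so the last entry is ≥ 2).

[15; 18, 16, 6]

26377 = 15·1752 + 97
1752 = 18·97 + 6
97 = 16·6 + 1
6 = 6·1 + 0  (stop)
So 26377/1752 = [15; 18, 16, 6].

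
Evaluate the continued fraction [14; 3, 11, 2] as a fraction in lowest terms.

Fold from the inside: start with 2/1.
  11 + 1/2 = 23/2
  3 + 2/23 = 71/23
  14 + 23/71 = 1017/71

1017/71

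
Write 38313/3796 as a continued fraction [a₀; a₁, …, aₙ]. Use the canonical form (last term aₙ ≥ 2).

[10; 10, 1, 3, 17, 2, 2]

38313 = 10*3796 + 353
3796 = 10*353 + 266
353 = 1*266 + 87
266 = 3*87 + 5
87 = 17*5 + 2
5 = 2*2 + 1
2 = 2*1 + 0  (stop)
So 38313/3796 = [10; 10, 1, 3, 17, 2, 2].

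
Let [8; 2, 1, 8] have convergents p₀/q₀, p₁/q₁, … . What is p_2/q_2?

25/3

Using pₖ = aₖpₖ₋₁ + pₖ₋₂, qₖ = aₖqₖ₋₁ + qₖ₋₂ (with p₋₁=1, p₋₂=0, q₋₁=0, q₋₂=1):
  k=0: a=8, p=8, q=1
  k=1: a=2, p=17, q=2
  k=2: a=1, p=25, q=3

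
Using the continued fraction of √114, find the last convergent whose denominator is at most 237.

1025/96

√114 = [10; 1, 2, 10, 2, 1, 20, …] (period length 6).
Convergents:
  p_0/q_0 = 10/1
  p_1/q_1 = 11/1
  p_2/q_2 = 32/3
  p_3/q_3 = 331/31
  p_4/q_4 = 694/65
  p_5/q_5 = 1025/96
  p_6/q_6 = 21194/1985
q_5 = 96 ≤ 237 < 1985 = q_6, so the answer is 1025/96.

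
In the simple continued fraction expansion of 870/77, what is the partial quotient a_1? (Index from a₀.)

3

870 = 11·77 + 23   →  a_0 = 11
77 = 3·23 + 8   →  a_1 = 3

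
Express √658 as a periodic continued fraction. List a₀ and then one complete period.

[25; 1, 1, 1, 6, 1, 1, 1, 50]

a₀ = ⌊√658⌋ = 25.
With m₀=0, d₀=1 and mₖ₊₁ = dₖaₖ − mₖ, dₖ₊₁ = (n − mₖ₊₁²)/dₖ, aₖ₊₁ = ⌊(a₀+mₖ₊₁)/dₖ₊₁⌋:
  k=1: m=25, d=33, a=1
  k=2: m=8, d=18, a=1
  k=3: m=10, d=31, a=1
  k=4: m=21, d=7, a=6
  k=5: m=21, d=31, a=1
  k=6: m=10, d=18, a=1
  k=7: m=8, d=33, a=1
  k=8: m=25, d=1, a=50
d=1 and a=2a₀=50 at k=8, so the next step gives (m, d) = (25, 33) again — its k=1 value — and the period has length 8.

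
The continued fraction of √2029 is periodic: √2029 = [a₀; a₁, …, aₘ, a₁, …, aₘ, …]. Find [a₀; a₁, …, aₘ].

[45; 22, 1, 1, 22, 90]

a₀ = ⌊√2029⌋ = 45.
With m₀=0, d₀=1 and mₖ₊₁ = dₖaₖ − mₖ, dₖ₊₁ = (n − mₖ₊₁²)/dₖ, aₖ₊₁ = ⌊(a₀+mₖ₊₁)/dₖ₊₁⌋:
  k=1: m=45, d=4, a=22
  k=2: m=43, d=45, a=1
  k=3: m=2, d=45, a=1
  k=4: m=43, d=4, a=22
  k=5: m=45, d=1, a=90
d=1 and a=2a₀=90 at k=5, so the next step gives (m, d) = (45, 4) again — its k=1 value — and the period has length 5.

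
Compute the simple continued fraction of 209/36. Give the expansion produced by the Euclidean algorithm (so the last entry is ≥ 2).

[5; 1, 4, 7]

209 = 5*36 + 29
36 = 1*29 + 7
29 = 4*7 + 1
7 = 7*1 + 0  (stop)
So 209/36 = [5; 1, 4, 7].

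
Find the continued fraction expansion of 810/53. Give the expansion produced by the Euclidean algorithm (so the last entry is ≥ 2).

[15; 3, 1, 1, 7]

810 = 15×53 + 15
53 = 3×15 + 8
15 = 1×8 + 7
8 = 1×7 + 1
7 = 7×1 + 0  (stop)
So 810/53 = [15; 3, 1, 1, 7].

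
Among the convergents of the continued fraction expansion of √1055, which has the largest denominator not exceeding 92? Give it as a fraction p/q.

√1055 = [32; 2, 12, 2, 64, …] (period length 4).
Convergents:
  p_0/q_0 = 32/1
  p_1/q_1 = 65/2
  p_2/q_2 = 812/25
  p_3/q_3 = 1689/52
  p_4/q_4 = 108908/3353
q_3 = 52 ≤ 92 < 3353 = q_4, so the answer is 1689/52.

1689/52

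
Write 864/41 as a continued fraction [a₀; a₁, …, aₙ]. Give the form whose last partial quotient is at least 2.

[21; 13, 1, 2]

864 = 21·41 + 3
41 = 13·3 + 2
3 = 1·2 + 1
2 = 2·1 + 0  (stop)
So 864/41 = [21; 13, 1, 2].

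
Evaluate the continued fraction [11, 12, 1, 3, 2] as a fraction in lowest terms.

Fold from the inside: start with 2/1.
  3 + 1/2 = 7/2
  1 + 2/7 = 9/7
  12 + 7/9 = 115/9
  11 + 9/115 = 1274/115

1274/115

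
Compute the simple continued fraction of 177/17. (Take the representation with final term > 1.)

177 = 10×17 + 7
17 = 2×7 + 3
7 = 2×3 + 1
3 = 3×1 + 0  (stop)
So 177/17 = [10; 2, 2, 3].

[10; 2, 2, 3]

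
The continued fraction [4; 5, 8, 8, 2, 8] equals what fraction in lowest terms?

Using pₖ = aₖpₖ₋₁ + pₖ₋₂ and qₖ = aₖqₖ₋₁ + qₖ₋₂:
  k=0: a=4, p=4, q=1
  k=1: a=5, p=21, q=5
  k=2: a=8, p=172, q=41
  k=3: a=8, p=1397, q=333
  k=4: a=2, p=2966, q=707
  k=5: a=8, p=25125, q=5989

25125/5989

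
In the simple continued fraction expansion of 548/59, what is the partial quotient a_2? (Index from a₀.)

548 = 9·59 + 17   →  a_0 = 9
59 = 3·17 + 8   →  a_1 = 3
17 = 2·8 + 1   →  a_2 = 2

2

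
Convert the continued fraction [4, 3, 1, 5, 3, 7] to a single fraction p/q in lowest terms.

2275/534

Using pₖ = aₖpₖ₋₁ + pₖ₋₂ and qₖ = aₖqₖ₋₁ + qₖ₋₂:
  k=0: a=4, p=4, q=1
  k=1: a=3, p=13, q=3
  k=2: a=1, p=17, q=4
  k=3: a=5, p=98, q=23
  k=4: a=3, p=311, q=73
  k=5: a=7, p=2275, q=534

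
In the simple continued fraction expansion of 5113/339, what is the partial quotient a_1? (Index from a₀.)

12

5113 = 15·339 + 28   →  a_0 = 15
339 = 12·28 + 3   →  a_1 = 12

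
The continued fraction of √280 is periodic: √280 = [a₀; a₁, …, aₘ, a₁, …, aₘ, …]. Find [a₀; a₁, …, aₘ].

a₀ = ⌊√280⌋ = 16.
With m₀=0, d₀=1 and mₖ₊₁ = dₖaₖ − mₖ, dₖ₊₁ = (n − mₖ₊₁²)/dₖ, aₖ₊₁ = ⌊(a₀+mₖ₊₁)/dₖ₊₁⌋:
  k=1: m=16, d=24, a=1
  k=2: m=8, d=9, a=2
  k=3: m=10, d=20, a=1
  k=4: m=10, d=9, a=2
  k=5: m=8, d=24, a=1
  k=6: m=16, d=1, a=32
d=1 and a=2a₀=32 at k=6, so the next step gives (m, d) = (16, 24) again — its k=1 value — and the period has length 6.

[16; 1, 2, 1, 2, 1, 32]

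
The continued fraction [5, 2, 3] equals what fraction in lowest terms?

38/7

Using pₖ = aₖpₖ₋₁ + pₖ₋₂ and qₖ = aₖqₖ₋₁ + qₖ₋₂:
  k=0: a=5, p=5, q=1
  k=1: a=2, p=11, q=2
  k=2: a=3, p=38, q=7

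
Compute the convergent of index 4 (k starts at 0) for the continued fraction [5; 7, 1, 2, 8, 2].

985/192

Using pₖ = aₖpₖ₋₁ + pₖ₋₂, qₖ = aₖqₖ₋₁ + qₖ₋₂ (with p₋₁=1, p₋₂=0, q₋₁=0, q₋₂=1):
  k=0: a=5, p=5, q=1
  k=1: a=7, p=36, q=7
  k=2: a=1, p=41, q=8
  k=3: a=2, p=118, q=23
  k=4: a=8, p=985, q=192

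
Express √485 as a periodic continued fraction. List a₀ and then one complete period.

a₀ = ⌊√485⌋ = 22.
With m₀=0, d₀=1 and mₖ₊₁ = dₖaₖ − mₖ, dₖ₊₁ = (n − mₖ₊₁²)/dₖ, aₖ₊₁ = ⌊(a₀+mₖ₊₁)/dₖ₊₁⌋:
  k=1: m=22, d=1, a=44
d=1 and a=2a₀=44 at k=1, so the next step gives (m, d) = (22, 1) again — its k=1 value — and the period has length 1.

[22; 44]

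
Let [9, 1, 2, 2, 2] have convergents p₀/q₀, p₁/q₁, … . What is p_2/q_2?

29/3

Using pₖ = aₖpₖ₋₁ + pₖ₋₂, qₖ = aₖqₖ₋₁ + qₖ₋₂ (with p₋₁=1, p₋₂=0, q₋₁=0, q₋₂=1):
  k=0: a=9, p=9, q=1
  k=1: a=1, p=10, q=1
  k=2: a=2, p=29, q=3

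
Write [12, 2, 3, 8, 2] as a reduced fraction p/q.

Fold from the inside: start with 2/1.
  8 + 1/2 = 17/2
  3 + 2/17 = 53/17
  2 + 17/53 = 123/53
  12 + 53/123 = 1529/123

1529/123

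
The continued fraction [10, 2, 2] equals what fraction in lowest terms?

52/5

Using pₖ = aₖpₖ₋₁ + pₖ₋₂ and qₖ = aₖqₖ₋₁ + qₖ₋₂:
  k=0: a=10, p=10, q=1
  k=1: a=2, p=21, q=2
  k=2: a=2, p=52, q=5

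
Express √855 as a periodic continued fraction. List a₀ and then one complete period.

[29; 4, 6, 4, 58]

a₀ = ⌊√855⌋ = 29.
With m₀=0, d₀=1 and mₖ₊₁ = dₖaₖ − mₖ, dₖ₊₁ = (n − mₖ₊₁²)/dₖ, aₖ₊₁ = ⌊(a₀+mₖ₊₁)/dₖ₊₁⌋:
  k=1: m=29, d=14, a=4
  k=2: m=27, d=9, a=6
  k=3: m=27, d=14, a=4
  k=4: m=29, d=1, a=58
d=1 and a=2a₀=58 at k=4, so the next step gives (m, d) = (29, 14) again — its k=1 value — and the period has length 4.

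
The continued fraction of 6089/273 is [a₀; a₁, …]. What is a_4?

6089 = 22·273 + 83   →  a_0 = 22
273 = 3·83 + 24   →  a_1 = 3
83 = 3·24 + 11   →  a_2 = 3
24 = 2·11 + 2   →  a_3 = 2
11 = 5·2 + 1   →  a_4 = 5

5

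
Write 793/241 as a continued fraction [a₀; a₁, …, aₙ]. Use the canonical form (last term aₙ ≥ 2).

793 = 3*241 + 70
241 = 3*70 + 31
70 = 2*31 + 8
31 = 3*8 + 7
8 = 1*7 + 1
7 = 7*1 + 0  (stop)
So 793/241 = [3; 3, 2, 3, 1, 7].

[3; 3, 2, 3, 1, 7]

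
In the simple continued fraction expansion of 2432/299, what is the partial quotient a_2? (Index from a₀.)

2432 = 8·299 + 40   →  a_0 = 8
299 = 7·40 + 19   →  a_1 = 7
40 = 2·19 + 2   →  a_2 = 2

2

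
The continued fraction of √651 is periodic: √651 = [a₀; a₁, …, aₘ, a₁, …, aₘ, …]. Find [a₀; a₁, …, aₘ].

a₀ = ⌊√651⌋ = 25.

[25; 1, 1, 16, 1, 1, 50]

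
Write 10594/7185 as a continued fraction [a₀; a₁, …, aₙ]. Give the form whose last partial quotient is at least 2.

10594 = 1*7185 + 3409
7185 = 2*3409 + 367
3409 = 9*367 + 106
367 = 3*106 + 49
106 = 2*49 + 8
49 = 6*8 + 1
8 = 8*1 + 0  (stop)
So 10594/7185 = [1; 2, 9, 3, 2, 6, 8].

[1; 2, 9, 3, 2, 6, 8]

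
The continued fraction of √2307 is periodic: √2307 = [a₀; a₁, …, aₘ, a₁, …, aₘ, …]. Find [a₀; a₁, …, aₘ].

[48; 32, 96]

a₀ = ⌊√2307⌋ = 48.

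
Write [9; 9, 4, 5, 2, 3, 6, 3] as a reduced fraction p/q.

Fold from the inside: start with 3/1.
  6 + 1/3 = 19/3
  3 + 3/19 = 60/19
  2 + 19/60 = 139/60
  5 + 60/139 = 755/139
  4 + 139/755 = 3159/755
  9 + 755/3159 = 29186/3159
  9 + 3159/29186 = 265833/29186

265833/29186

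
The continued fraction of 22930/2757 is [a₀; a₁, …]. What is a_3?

22930 = 8·2757 + 874   →  a_0 = 8
2757 = 3·874 + 135   →  a_1 = 3
874 = 6·135 + 64   →  a_2 = 6
135 = 2·64 + 7   →  a_3 = 2

2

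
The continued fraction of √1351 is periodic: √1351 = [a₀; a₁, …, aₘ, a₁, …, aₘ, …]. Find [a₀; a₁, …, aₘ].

[36; 1, 3, 10, 3, 1, 72]

a₀ = ⌊√1351⌋ = 36.
With m₀=0, d₀=1 and mₖ₊₁ = dₖaₖ − mₖ, dₖ₊₁ = (n − mₖ₊₁²)/dₖ, aₖ₊₁ = ⌊(a₀+mₖ₊₁)/dₖ₊₁⌋:
  k=1: m=36, d=55, a=1
  k=2: m=19, d=18, a=3
  k=3: m=35, d=7, a=10
  k=4: m=35, d=18, a=3
  k=5: m=19, d=55, a=1
  k=6: m=36, d=1, a=72
d=1 and a=2a₀=72 at k=6, so the next step gives (m, d) = (36, 55) again — its k=1 value — and the period has length 6.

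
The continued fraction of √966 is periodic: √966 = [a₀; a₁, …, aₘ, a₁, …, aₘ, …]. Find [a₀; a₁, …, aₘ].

a₀ = ⌊√966⌋ = 31.
With m₀=0, d₀=1 and mₖ₊₁ = dₖaₖ − mₖ, dₖ₊₁ = (n − mₖ₊₁²)/dₖ, aₖ₊₁ = ⌊(a₀+mₖ₊₁)/dₖ₊₁⌋:
  k=1: m=31, d=5, a=12
  k=2: m=29, d=25, a=2
  k=3: m=21, d=21, a=2
  k=4: m=21, d=25, a=2
  k=5: m=29, d=5, a=12
  k=6: m=31, d=1, a=62
d=1 and a=2a₀=62 at k=6, so the next step gives (m, d) = (31, 5) again — its k=1 value — and the period has length 6.

[31; 12, 2, 2, 2, 12, 62]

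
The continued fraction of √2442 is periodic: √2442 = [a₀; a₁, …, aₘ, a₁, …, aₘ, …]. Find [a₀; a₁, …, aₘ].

[49; 2, 2, 2, 98]

a₀ = ⌊√2442⌋ = 49.
With m₀=0, d₀=1 and mₖ₊₁ = dₖaₖ − mₖ, dₖ₊₁ = (n − mₖ₊₁²)/dₖ, aₖ₊₁ = ⌊(a₀+mₖ₊₁)/dₖ₊₁⌋:
  k=1: m=49, d=41, a=2
  k=2: m=33, d=33, a=2
  k=3: m=33, d=41, a=2
  k=4: m=49, d=1, a=98
d=1 and a=2a₀=98 at k=4, so the next step gives (m, d) = (49, 41) again — its k=1 value — and the period has length 4.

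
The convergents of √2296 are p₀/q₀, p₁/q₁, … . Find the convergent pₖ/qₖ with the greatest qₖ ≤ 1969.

√2296 = [47; 1, 10, 1, 94, …] (period length 4).
Convergents:
  p_0/q_0 = 47/1
  p_1/q_1 = 48/1
  p_2/q_2 = 527/11
  p_3/q_3 = 575/12
  p_4/q_4 = 54577/1139
  p_5/q_5 = 55152/1151
  p_6/q_6 = 606097/12649
q_5 = 1151 ≤ 1969 < 12649 = q_6, so the answer is 55152/1151.

55152/1151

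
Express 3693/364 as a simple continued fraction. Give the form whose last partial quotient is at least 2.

3693 = 10×364 + 53
364 = 6×53 + 46
53 = 1×46 + 7
46 = 6×7 + 4
7 = 1×4 + 3
4 = 1×3 + 1
3 = 3×1 + 0  (stop)
So 3693/364 = [10; 6, 1, 6, 1, 1, 3].

[10; 6, 1, 6, 1, 1, 3]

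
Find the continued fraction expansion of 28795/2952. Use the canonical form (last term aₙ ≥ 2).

28795 = 9·2952 + 2227
2952 = 1·2227 + 725
2227 = 3·725 + 52
725 = 13·52 + 49
52 = 1·49 + 3
49 = 16·3 + 1
3 = 3·1 + 0  (stop)
So 28795/2952 = [9; 1, 3, 13, 1, 16, 3].

[9; 1, 3, 13, 1, 16, 3]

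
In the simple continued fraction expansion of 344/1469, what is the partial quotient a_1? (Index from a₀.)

4

344 = 0·1469 + 344   →  a_0 = 0
1469 = 4·344 + 93   →  a_1 = 4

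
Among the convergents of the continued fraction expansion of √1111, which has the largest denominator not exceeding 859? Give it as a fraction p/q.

19999/600

√1111 = [33; 3, 66, …] (period length 2).
Convergents:
  p_0/q_0 = 33/1
  p_1/q_1 = 100/3
  p_2/q_2 = 6633/199
  p_3/q_3 = 19999/600
  p_4/q_4 = 1326567/39799
q_3 = 600 ≤ 859 < 39799 = q_4, so the answer is 19999/600.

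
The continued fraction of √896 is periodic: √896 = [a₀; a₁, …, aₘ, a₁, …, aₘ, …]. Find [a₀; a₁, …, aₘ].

[29; 1, 13, 1, 58]

a₀ = ⌊√896⌋ = 29.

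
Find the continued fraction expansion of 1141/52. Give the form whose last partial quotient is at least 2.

[21; 1, 16, 3]

1141 = 21*52 + 49
52 = 1*49 + 3
49 = 16*3 + 1
3 = 3*1 + 0  (stop)
So 1141/52 = [21; 1, 16, 3].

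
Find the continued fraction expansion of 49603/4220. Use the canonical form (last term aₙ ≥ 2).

[11; 1, 3, 14, 2, 2, 14]

49603 = 11·4220 + 3183
4220 = 1·3183 + 1037
3183 = 3·1037 + 72
1037 = 14·72 + 29
72 = 2·29 + 14
29 = 2·14 + 1
14 = 14·1 + 0  (stop)
So 49603/4220 = [11; 1, 3, 14, 2, 2, 14].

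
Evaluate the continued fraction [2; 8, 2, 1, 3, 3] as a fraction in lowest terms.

638/301

Fold from the inside: start with 3/1.
  3 + 1/3 = 10/3
  1 + 3/10 = 13/10
  2 + 10/13 = 36/13
  8 + 13/36 = 301/36
  2 + 36/301 = 638/301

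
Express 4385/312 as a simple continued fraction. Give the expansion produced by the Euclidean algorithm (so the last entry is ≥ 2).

4385 = 14*312 + 17
312 = 18*17 + 6
17 = 2*6 + 5
6 = 1*5 + 1
5 = 5*1 + 0  (stop)
So 4385/312 = [14; 18, 2, 1, 5].

[14; 18, 2, 1, 5]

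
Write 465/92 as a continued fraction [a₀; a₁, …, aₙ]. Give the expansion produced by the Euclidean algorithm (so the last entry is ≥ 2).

[5; 18, 2, 2]

465 = 5×92 + 5
92 = 18×5 + 2
5 = 2×2 + 1
2 = 2×1 + 0  (stop)
So 465/92 = [5; 18, 2, 2].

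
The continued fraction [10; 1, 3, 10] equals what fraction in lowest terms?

441/41

Fold from the inside: start with 10/1.
  3 + 1/10 = 31/10
  1 + 10/31 = 41/31
  10 + 31/41 = 441/41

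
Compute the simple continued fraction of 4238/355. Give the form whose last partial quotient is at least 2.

4238 = 11*355 + 333
355 = 1*333 + 22
333 = 15*22 + 3
22 = 7*3 + 1
3 = 3*1 + 0  (stop)
So 4238/355 = [11; 1, 15, 7, 3].

[11; 1, 15, 7, 3]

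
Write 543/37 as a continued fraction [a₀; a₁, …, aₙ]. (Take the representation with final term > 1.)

543 = 14×37 + 25
37 = 1×25 + 12
25 = 2×12 + 1
12 = 12×1 + 0  (stop)
So 543/37 = [14; 1, 2, 12].

[14; 1, 2, 12]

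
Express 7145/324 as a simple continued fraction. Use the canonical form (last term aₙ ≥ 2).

7145 = 22*324 + 17
324 = 19*17 + 1
17 = 17*1 + 0  (stop)
So 7145/324 = [22; 19, 17].

[22; 19, 17]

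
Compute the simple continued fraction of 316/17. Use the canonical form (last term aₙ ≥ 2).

316 = 18×17 + 10
17 = 1×10 + 7
10 = 1×7 + 3
7 = 2×3 + 1
3 = 3×1 + 0  (stop)
So 316/17 = [18; 1, 1, 2, 3].

[18; 1, 1, 2, 3]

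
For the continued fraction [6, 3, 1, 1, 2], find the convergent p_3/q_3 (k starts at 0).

44/7

Using pₖ = aₖpₖ₋₁ + pₖ₋₂, qₖ = aₖqₖ₋₁ + qₖ₋₂ (with p₋₁=1, p₋₂=0, q₋₁=0, q₋₂=1):
  k=0: a=6, p=6, q=1
  k=1: a=3, p=19, q=3
  k=2: a=1, p=25, q=4
  k=3: a=1, p=44, q=7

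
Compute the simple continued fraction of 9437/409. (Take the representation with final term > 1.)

[23; 13, 1, 1, 1, 2, 1, 2]

9437 = 23*409 + 30
409 = 13*30 + 19
30 = 1*19 + 11
19 = 1*11 + 8
11 = 1*8 + 3
8 = 2*3 + 2
3 = 1*2 + 1
2 = 2*1 + 0  (stop)
So 9437/409 = [23; 13, 1, 1, 1, 2, 1, 2].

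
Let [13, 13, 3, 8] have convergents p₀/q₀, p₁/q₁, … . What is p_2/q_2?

523/40

Using pₖ = aₖpₖ₋₁ + pₖ₋₂, qₖ = aₖqₖ₋₁ + qₖ₋₂ (with p₋₁=1, p₋₂=0, q₋₁=0, q₋₂=1):
  k=0: a=13, p=13, q=1
  k=1: a=13, p=170, q=13
  k=2: a=3, p=523, q=40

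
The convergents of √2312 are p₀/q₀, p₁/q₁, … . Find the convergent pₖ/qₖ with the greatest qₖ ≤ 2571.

55440/1153

√2312 = [48; 12, 96, …] (period length 2).
Convergents:
  p_0/q_0 = 48/1
  p_1/q_1 = 577/12
  p_2/q_2 = 55440/1153
  p_3/q_3 = 665857/13848
q_2 = 1153 ≤ 2571 < 13848 = q_3, so the answer is 55440/1153.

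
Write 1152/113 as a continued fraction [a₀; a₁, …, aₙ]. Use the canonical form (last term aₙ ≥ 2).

1152 = 10×113 + 22
113 = 5×22 + 3
22 = 7×3 + 1
3 = 3×1 + 0  (stop)
So 1152/113 = [10; 5, 7, 3].

[10; 5, 7, 3]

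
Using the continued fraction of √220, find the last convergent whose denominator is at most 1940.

√220 = [14; 1, 4, 1, 28, …] (period length 4).
Convergents:
  p_0/q_0 = 14/1
  p_1/q_1 = 15/1
  p_2/q_2 = 74/5
  p_3/q_3 = 89/6
  p_4/q_4 = 2566/173
  p_5/q_5 = 2655/179
  p_6/q_6 = 13186/889
  p_7/q_7 = 15841/1068
  p_8/q_8 = 456734/30793
q_7 = 1068 ≤ 1940 < 30793 = q_8, so the answer is 15841/1068.

15841/1068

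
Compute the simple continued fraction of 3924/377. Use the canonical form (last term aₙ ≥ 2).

3924 = 10×377 + 154
377 = 2×154 + 69
154 = 2×69 + 16
69 = 4×16 + 5
16 = 3×5 + 1
5 = 5×1 + 0  (stop)
So 3924/377 = [10; 2, 2, 4, 3, 5].

[10; 2, 2, 4, 3, 5]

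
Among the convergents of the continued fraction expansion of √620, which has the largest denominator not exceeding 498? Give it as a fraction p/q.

√620 = [24; 1, 8, 1, 48, …] (period length 4).
Convergents:
  p_0/q_0 = 24/1
  p_1/q_1 = 25/1
  p_2/q_2 = 224/9
  p_3/q_3 = 249/10
  p_4/q_4 = 12176/489
  p_5/q_5 = 12425/499
q_4 = 489 ≤ 498 < 499 = q_5, so the answer is 12176/489.

12176/489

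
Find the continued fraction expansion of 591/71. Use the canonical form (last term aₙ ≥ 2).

[8; 3, 11, 2]

591 = 8×71 + 23
71 = 3×23 + 2
23 = 11×2 + 1
2 = 2×1 + 0  (stop)
So 591/71 = [8; 3, 11, 2].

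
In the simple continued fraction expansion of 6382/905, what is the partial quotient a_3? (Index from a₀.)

1

6382 = 7·905 + 47   →  a_0 = 7
905 = 19·47 + 12   →  a_1 = 19
47 = 3·12 + 11   →  a_2 = 3
12 = 1·11 + 1   →  a_3 = 1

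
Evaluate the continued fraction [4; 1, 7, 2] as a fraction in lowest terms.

Using pₖ = aₖpₖ₋₁ + pₖ₋₂ and qₖ = aₖqₖ₋₁ + qₖ₋₂:
  k=0: a=4, p=4, q=1
  k=1: a=1, p=5, q=1
  k=2: a=7, p=39, q=8
  k=3: a=2, p=83, q=17

83/17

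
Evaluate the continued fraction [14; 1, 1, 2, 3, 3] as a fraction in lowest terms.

817/56

Using pₖ = aₖpₖ₋₁ + pₖ₋₂ and qₖ = aₖqₖ₋₁ + qₖ₋₂:
  k=0: a=14, p=14, q=1
  k=1: a=1, p=15, q=1
  k=2: a=1, p=29, q=2
  k=3: a=2, p=73, q=5
  k=4: a=3, p=248, q=17
  k=5: a=3, p=817, q=56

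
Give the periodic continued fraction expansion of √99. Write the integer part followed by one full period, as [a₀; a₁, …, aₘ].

[9; 1, 18]

a₀ = ⌊√99⌋ = 9.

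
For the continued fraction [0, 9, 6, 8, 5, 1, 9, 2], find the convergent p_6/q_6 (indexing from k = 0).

2951/27041

Using pₖ = aₖpₖ₋₁ + pₖ₋₂, qₖ = aₖqₖ₋₁ + qₖ₋₂ (with p₋₁=1, p₋₂=0, q₋₁=0, q₋₂=1):
  k=0: a=0, p=0, q=1
  k=1: a=9, p=1, q=9
  k=2: a=6, p=6, q=55
  k=3: a=8, p=49, q=449
  k=4: a=5, p=251, q=2300
  k=5: a=1, p=300, q=2749
  k=6: a=9, p=2951, q=27041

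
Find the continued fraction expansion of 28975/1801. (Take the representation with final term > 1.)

28975 = 16·1801 + 159
1801 = 11·159 + 52
159 = 3·52 + 3
52 = 17·3 + 1
3 = 3·1 + 0  (stop)
So 28975/1801 = [16; 11, 3, 17, 3].

[16; 11, 3, 17, 3]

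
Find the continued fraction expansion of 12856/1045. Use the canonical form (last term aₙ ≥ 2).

[12; 3, 3, 3, 1, 7, 3]

12856 = 12·1045 + 316
1045 = 3·316 + 97
316 = 3·97 + 25
97 = 3·25 + 22
25 = 1·22 + 3
22 = 7·3 + 1
3 = 3·1 + 0  (stop)
So 12856/1045 = [12; 3, 3, 3, 1, 7, 3].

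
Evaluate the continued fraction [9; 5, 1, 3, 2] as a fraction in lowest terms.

477/52

Fold from the inside: start with 2/1.
  3 + 1/2 = 7/2
  1 + 2/7 = 9/7
  5 + 7/9 = 52/9
  9 + 9/52 = 477/52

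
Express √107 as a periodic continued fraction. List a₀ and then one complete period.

a₀ = ⌊√107⌋ = 10.
With m₀=0, d₀=1 and mₖ₊₁ = dₖaₖ − mₖ, dₖ₊₁ = (n − mₖ₊₁²)/dₖ, aₖ₊₁ = ⌊(a₀+mₖ₊₁)/dₖ₊₁⌋:
  k=1: m=10, d=7, a=2
  k=2: m=4, d=13, a=1
  k=3: m=9, d=2, a=9
  k=4: m=9, d=13, a=1
  k=5: m=4, d=7, a=2
  k=6: m=10, d=1, a=20
d=1 and a=2a₀=20 at k=6, so the next step gives (m, d) = (10, 7) again — its k=1 value — and the period has length 6.

[10; 2, 1, 9, 1, 2, 20]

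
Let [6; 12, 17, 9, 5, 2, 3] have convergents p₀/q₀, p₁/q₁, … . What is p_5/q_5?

126750/20837

Using pₖ = aₖpₖ₋₁ + pₖ₋₂, qₖ = aₖqₖ₋₁ + qₖ₋₂ (with p₋₁=1, p₋₂=0, q₋₁=0, q₋₂=1):
  k=0: a=6, p=6, q=1
  k=1: a=12, p=73, q=12
  k=2: a=17, p=1247, q=205
  k=3: a=9, p=11296, q=1857
  k=4: a=5, p=57727, q=9490
  k=5: a=2, p=126750, q=20837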